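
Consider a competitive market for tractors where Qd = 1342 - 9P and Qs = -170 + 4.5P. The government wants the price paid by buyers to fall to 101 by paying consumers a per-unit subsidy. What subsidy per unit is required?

At a buyer price of 101, quantity demanded is 1342 − 9·101 = 433.
Sellers supply 433 only when they receive Ps with -170 + 4.5·Ps = 433, i.e. Ps = 134.
s = Ps − Pb = 134 − 101 = 33.

Required subsidy s = 33 per unit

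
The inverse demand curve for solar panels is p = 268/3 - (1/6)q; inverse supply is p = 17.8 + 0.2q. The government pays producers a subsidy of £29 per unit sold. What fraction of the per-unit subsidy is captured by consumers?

Pre-subsidy: 268/3 - (1/6)q = 17.8 + 0.2q gives q* = 2146/11 and p* = 625/11.
With the subsidy, sellers receive ps = pb + 29 for each unit, where pb is the price buyers pay.
On the curves, pb = 268/3 - (1/6)q and ps = 17.8 + 0.2q; the wedge ps − pb = 29 gives 17.8 + 0.2q − (268/3 - (1/6)q) = 29, so q' = 3016/11.
Then pb = 268/3 − (1/6)·(3016/11) = 480/11 and ps = 17.8 + 0.2·(3016/11) = 799/11.
Buyers' price falls by p* − pb = 625/11 − 480/11 = 145/11; sellers' price rises by ps − p* = 799/11 − 625/11 = 174/11.
So consumers capture (145/11)/29 = 5/11 of each unit of subsidy.

Consumer share = 5/11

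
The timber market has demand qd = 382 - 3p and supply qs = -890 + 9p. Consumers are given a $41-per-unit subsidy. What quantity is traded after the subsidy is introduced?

Pre-subsidy: 382 - 3p = -890 + 9p gives p* = 106, q* = 64.
With the rebate, buyers effectively pay pb = ps − 41, where ps is the price sellers receive.
Demand in terms of ps becomes qd = 382 − 3(ps − 41) = 505 - 3ps. Setting this equal to supply: 505 - 3ps = -890 + 9ps, so ps = 116.25.
Buyers pay pb = 116.25 − 41 = 75.25; q' = -890 + 9·116.25 = 156.25.

q' = 156.25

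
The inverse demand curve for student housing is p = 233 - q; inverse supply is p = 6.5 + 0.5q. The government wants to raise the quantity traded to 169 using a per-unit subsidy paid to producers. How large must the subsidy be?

Required subsidy s = 27 per unit

At q = 169, from the demand curve buyers pay pb = 233 − 1·169 = 64; from the supply curve sellers need ps = 6.5 + 0.5·169 = 91.
The subsidy must fill the gap: s = ps − pb = 91 − 64 = 27.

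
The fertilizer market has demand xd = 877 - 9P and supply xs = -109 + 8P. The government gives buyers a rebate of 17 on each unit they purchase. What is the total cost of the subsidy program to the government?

Government cost = 7259

Pre-subsidy: 877 - 9P = -109 + 8P gives P* = 58, x* = 355.
With the rebate, buyers effectively pay Pb = Ps − 17, where Ps is the price sellers receive.
Demand in terms of Ps becomes xd = 877 − 9(Ps − 17) = 1030 - 9Ps. Setting this equal to supply: 1030 - 9Ps = -109 + 8Ps, so Ps = 67.
Buyers pay Pb = 67 − 17 = 50; x' = -109 + 8·67 = 427.
Government outlay = subsidy × quantity = 17 × 427 = 7259.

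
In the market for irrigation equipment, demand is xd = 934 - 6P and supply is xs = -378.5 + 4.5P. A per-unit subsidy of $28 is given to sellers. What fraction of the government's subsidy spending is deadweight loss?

Pre-subsidy: 934 - 6P = -378.5 + 4.5P gives P* = 125, x* = 184.
With the subsidy, sellers receive Ps = Pb + 28 for each unit, where Pb is the price buyers pay.
Supply in terms of Pb becomes xs = -378.5 + 4.5(Pb + 28) = -252.5 + 4.5Pb. Setting this equal to demand: 934 - 6Pb = -252.5 + 4.5Pb, so Pb = 113.
Sellers receive Ps = 113 + 28 = 141; x' = 934 − 6·113 = 256.
ΔCS = ½(184 + 256)(125 − 113) = 2640; ΔPS = ½(184 + 256)(141 − 125) = 3520.
Government spending = 28 × 256 = 7168.
DWL = ½ × 28 × (256 − 184) = 1008; fraction = 1008 / 7168 = 0.140625.

DWL / government spending = 0.140625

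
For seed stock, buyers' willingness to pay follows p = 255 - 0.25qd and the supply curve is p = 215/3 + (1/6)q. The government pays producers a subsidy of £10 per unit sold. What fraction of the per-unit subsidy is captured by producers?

Pre-subsidy: 255 - 0.25q = 215/3 + (1/6)q gives q* = 440 and p* = 145.
With the subsidy, sellers receive ps = pb + 10 for each unit, where pb is the price buyers pay.
On the curves, pb = 255 - 0.25q and ps = 215/3 + (1/6)q; the wedge ps − pb = 10 gives 215/3 + (1/6)q − (255 - 0.25q) = 10, so q' = 464.
Then pb = 255 − 0.25·464 = 139 and ps = 215/3 + (1/6)·464 = 149.
Buyers' price falls by p* − pb = 145 − 139 = 6; sellers' price rises by ps − p* = 149 − 145 = 4.
So producers capture 4/10 = 0.4 of each unit of subsidy.

Producer share = 0.4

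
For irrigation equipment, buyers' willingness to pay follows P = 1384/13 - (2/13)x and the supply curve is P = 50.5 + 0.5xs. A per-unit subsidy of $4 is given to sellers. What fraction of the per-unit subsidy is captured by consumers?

Pre-subsidy: 1384/13 - (2/13)x = 50.5 + 0.5x gives x* = 1455/17 and P* = 1586/17.
With the subsidy, sellers receive Ps = Pb + 4 for each unit, where Pb is the price buyers pay.
On the curves, Pb = 1384/13 - (2/13)x and Ps = 50.5 + 0.5x; the wedge Ps − Pb = 4 gives 50.5 + 0.5x − (1384/13 - (2/13)x) = 4, so x' = 1559/17.
Then Pb = 1384/13 − (2/13)·(1559/17) = 1570/17 and Ps = 50.5 + 0.5·(1559/17) = 1638/17.
Buyers' price falls by P* − Pb = 1586/17 − 1570/17 = 16/17; sellers' price rises by Ps − P* = 1638/17 − 1586/17 = 52/17.
So consumers capture (16/17)/4 = 4/17 of each unit of subsidy.

Consumer share = 4/17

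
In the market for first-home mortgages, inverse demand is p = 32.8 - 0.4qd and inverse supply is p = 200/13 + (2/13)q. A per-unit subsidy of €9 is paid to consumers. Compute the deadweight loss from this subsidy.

Pre-subsidy: 32.8 - 0.4q = 200/13 + (2/13)q gives q* = 283/9 and p* = 182/9.
With the rebate, buyers effectively pay pb = ps − 9, where ps is the price sellers receive.
On the curves, pb = 32.8 - 0.4q and ps = 200/13 + (2/13)q; the wedge ps − pb = 9 gives 200/13 + (2/13)q − (32.8 - 0.4q) = 9, so q' = 1717/36.
Then pb = 32.8 − 0.4·(1717/36) = 247/18 and ps = 200/13 + (2/13)·(1717/36) = 409/18.
The subsidy expands output by 1717/36 − 283/9 = 16.25 past the efficient level; on those units the gap between marginal cost and willingness to pay runs from 0 up to 9.
DWL = ½ × 9 × 16.25 = 73.125.

Deadweight loss = €73.125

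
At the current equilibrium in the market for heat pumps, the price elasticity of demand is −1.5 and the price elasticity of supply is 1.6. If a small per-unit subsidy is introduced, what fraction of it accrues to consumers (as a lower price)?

Consumer share = 16/31

For a small subsidy around the equilibrium, the benefit split depends on the relative slopes, which at a point are proportional to the elasticities.
Buyer share = εs/(εs + |εd|) = 1.6/(1.6 + 1.5) = 16/31; seller share = |εd|/(εs + |εd|) = 15/31.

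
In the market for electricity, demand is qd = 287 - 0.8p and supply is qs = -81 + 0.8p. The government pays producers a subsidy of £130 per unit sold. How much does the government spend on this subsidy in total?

Government cost = £20150

Pre-subsidy: 287 - 0.8p = -81 + 0.8p gives p* = 230, q* = 103.
With the subsidy, sellers receive ps = pb + 130 for each unit, where pb is the price buyers pay.
Supply in terms of pb becomes qs = -81 + 0.8(pb + 130) = 23 + 0.8pb. Setting this equal to demand: 287 - 0.8pb = 23 + 0.8pb, so pb = 165.
Sellers receive ps = 165 + 130 = 295; q' = 287 − 0.8·165 = 155.
Government outlay = subsidy × quantity = 130 × 155 = 20150.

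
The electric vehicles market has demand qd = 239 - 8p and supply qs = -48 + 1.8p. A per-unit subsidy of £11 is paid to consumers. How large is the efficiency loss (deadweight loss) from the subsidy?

Pre-subsidy: 239 - 8p = -48 + 1.8p gives p* = 205/7, q* = 33/7.
With the rebate, buyers effectively pay pb = ps − 11, where ps is the price sellers receive.
Demand in terms of ps becomes qd = 239 − 8(ps − 11) = 327 - 8ps. Setting this equal to supply: 327 - 8ps = -48 + 1.8ps, so ps = 1875/49.
Buyers pay pb = 1875/49 − 11 = 1336/49; q' = -48 + 1.8·(1875/49) = 1023/49.
The subsidy expands output by 1023/49 − 33/7 = 792/49 past the efficient level; on those units the gap between marginal cost and willingness to pay runs from 0 up to 11.
DWL = ½ × 11 × 792/49 = 4356/49.

Deadweight loss = 4356/49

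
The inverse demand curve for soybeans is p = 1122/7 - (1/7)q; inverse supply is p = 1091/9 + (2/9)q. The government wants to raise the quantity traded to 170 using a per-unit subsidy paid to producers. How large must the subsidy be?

At q = 170, from the demand curve buyers pay pb = 1122/7 − (1/7)·170 = 136; from the supply curve sellers need ps = 1091/9 + (2/9)·170 = 159.
The subsidy must fill the gap: s = ps − pb = 159 − 136 = 23.

Required subsidy s = 23 per unit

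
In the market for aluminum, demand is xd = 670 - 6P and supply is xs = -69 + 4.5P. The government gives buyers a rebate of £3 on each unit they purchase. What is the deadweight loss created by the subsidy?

Deadweight loss = 81/7

Pre-subsidy: 670 - 6P = -69 + 4.5P gives P* = 1478/21, x* = 1734/7.
With the rebate, buyers effectively pay Pb = Ps − 3, where Ps is the price sellers receive.
Demand in terms of Ps becomes xd = 670 − 6(Ps − 3) = 688 - 6Ps. Setting this equal to supply: 688 - 6Ps = -69 + 4.5Ps, so Ps = 1514/21.
Buyers pay Pb = 1514/21 − 3 = 1451/21; x' = -69 + 4.5·(1514/21) = 1788/7.
The subsidy expands output by 1788/7 − 1734/7 = 54/7 past the efficient level; on those units the gap between marginal cost and willingness to pay runs from 0 up to 3.
DWL = ½ × 3 × 54/7 = 81/7.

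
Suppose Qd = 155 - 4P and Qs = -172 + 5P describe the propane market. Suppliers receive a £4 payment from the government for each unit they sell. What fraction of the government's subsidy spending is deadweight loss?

DWL / government spending = 40/167

Pre-subsidy: 155 - 4P = -172 + 5P gives P* = 109/3, Q* = 29/3.
With the subsidy, sellers receive Ps = Pb + 4 for each unit, where Pb is the price buyers pay.
Supply in terms of Pb becomes Qs = -172 + 5(Pb + 4) = -152 + 5Pb. Setting this equal to demand: 155 - 4Pb = -152 + 5Pb, so Pb = 307/9.
Sellers receive Ps = 307/9 + 4 = 343/9; Q' = 155 − 4·(307/9) = 167/9.
ΔCS = ½(29/3 + 167/9)(109/3 − 307/9) = 2540/81; ΔPS = ½(29/3 + 167/9)(343/9 − 109/3) = 2032/81.
Government spending = 4 × 167/9 = 668/9.
DWL = ½ × 4 × (167/9 − 29/3) = 160/9; fraction = (160/9) / (668/9) = 40/167.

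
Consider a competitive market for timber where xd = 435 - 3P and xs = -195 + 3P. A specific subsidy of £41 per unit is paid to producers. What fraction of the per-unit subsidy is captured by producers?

Producer share = 0.5

Pre-subsidy: 435 - 3P = -195 + 3P gives P* = 105, x* = 120.
With the subsidy, sellers receive Ps = Pb + 41 for each unit, where Pb is the price buyers pay.
Supply in terms of Pb becomes xs = -195 + 3(Pb + 41) = -72 + 3Pb. Setting this equal to demand: 435 - 3Pb = -72 + 3Pb, so Pb = 84.5.
Sellers receive Ps = 84.5 + 41 = 125.5; x' = 435 − 3·84.5 = 181.5.
Buyers' price falls by P* − Pb = 105 − 84.5 = 20.5; sellers' price rises by Ps − P* = 125.5 − 105 = 20.5.
So producers capture 20.5/41 = 0.5 of each unit of subsidy.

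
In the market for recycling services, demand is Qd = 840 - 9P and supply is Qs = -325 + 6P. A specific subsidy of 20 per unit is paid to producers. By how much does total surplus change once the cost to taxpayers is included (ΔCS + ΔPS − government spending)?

Net change in total surplus = -720

Pre-subsidy: 840 - 9P = -325 + 6P gives P* = 233/3, Q* = 141.
With the subsidy, sellers receive Ps = Pb + 20 for each unit, where Pb is the price buyers pay.
Supply in terms of Pb becomes Qs = -325 + 6(Pb + 20) = -205 + 6Pb. Setting this equal to demand: 840 - 9Pb = -205 + 6Pb, so Pb = 209/3.
Sellers receive Ps = 209/3 + 20 = 269/3; Q' = 840 − 9·(209/3) = 213.
ΔCS = ½(141 + 213)(233/3 − 209/3) = 1416; ΔPS = ½(141 + 213)(269/3 − 233/3) = 2124.
Government spending = 20 × 213 = 4260.
Net change = 1416 + 2124 − 4260 = -720. The loss equals the DWL triangle ½·20·72.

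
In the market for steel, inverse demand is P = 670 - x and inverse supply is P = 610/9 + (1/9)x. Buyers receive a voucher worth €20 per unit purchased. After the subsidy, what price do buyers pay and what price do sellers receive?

Buyers pay €110; sellers receive €130

Pre-subsidy: 670 - x = 610/9 + (1/9)x gives x* = 542 and P* = 128.
With the rebate, buyers effectively pay Pb = Ps − 20, where Ps is the price sellers receive.
On the curves, Pb = 670 - x and Ps = 610/9 + (1/9)x; the wedge Ps − Pb = 20 gives 610/9 + (1/9)x − (670 - x) = 20, so x' = 560.
Then Pb = 670 − 1·560 = 110 and Ps = 610/9 + (1/9)·560 = 130.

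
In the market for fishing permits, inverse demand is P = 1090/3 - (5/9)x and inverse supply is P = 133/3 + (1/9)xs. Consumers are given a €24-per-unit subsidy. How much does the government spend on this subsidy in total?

Government cost = €12348

Pre-subsidy: 1090/3 - (5/9)x = 133/3 + (1/9)x gives x* = 478.5 and P* = 97.5.
With the rebate, buyers effectively pay Pb = Ps − 24, where Ps is the price sellers receive.
On the curves, Pb = 1090/3 - (5/9)x and Ps = 133/3 + (1/9)x; the wedge Ps − Pb = 24 gives 133/3 + (1/9)x − (1090/3 - (5/9)x) = 24, so x' = 514.5.
Then Pb = 1090/3 − (5/9)·514.5 = 77.5 and Ps = 133/3 + (1/9)·514.5 = 101.5.
Government outlay = subsidy × quantity = 24 × 514.5 = 12348.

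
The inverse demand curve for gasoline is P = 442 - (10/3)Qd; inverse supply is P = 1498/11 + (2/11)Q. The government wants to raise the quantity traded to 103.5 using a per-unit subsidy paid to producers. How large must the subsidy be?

At Q = 103.5, from the demand curve buyers pay Pb = 442 − (10/3)·103.5 = 97; from the supply curve sellers need Ps = 1498/11 + (2/11)·103.5 = 155.
The subsidy must fill the gap: s = Ps − Pb = 155 − 97 = 58.

Required subsidy s = 58 per unit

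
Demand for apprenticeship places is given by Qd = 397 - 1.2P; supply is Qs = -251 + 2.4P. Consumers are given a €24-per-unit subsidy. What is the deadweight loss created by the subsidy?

Deadweight loss = €230.4

Pre-subsidy: 397 - 1.2P = -251 + 2.4P gives P* = 180, Q* = 181.
With the rebate, buyers effectively pay Pb = Ps − 24, where Ps is the price sellers receive.
Demand in terms of Ps becomes Qd = 397 − 1.2(Ps − 24) = 425.8 - 1.2Ps. Setting this equal to supply: 425.8 - 1.2Ps = -251 + 2.4Ps, so Ps = 188.
Buyers pay Pb = 188 − 24 = 164; Q' = -251 + 2.4·188 = 200.2.
The subsidy expands output by 200.2 − 181 = 19.2 past the efficient level; on those units the gap between marginal cost and willingness to pay runs from 0 up to 24.
DWL = ½ × 24 × 19.2 = 230.4.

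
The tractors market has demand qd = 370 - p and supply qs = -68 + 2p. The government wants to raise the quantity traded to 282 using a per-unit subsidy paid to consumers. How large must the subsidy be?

At q = 282, invert demand for the buyer price: pb = (370 − 282)/1 = 88; invert supply for the seller price: ps = (282 − (-68))/2 = 175.
The subsidy must fill the gap: s = ps − pb = 175 − 88 = 87.

Required subsidy s = 87 per unit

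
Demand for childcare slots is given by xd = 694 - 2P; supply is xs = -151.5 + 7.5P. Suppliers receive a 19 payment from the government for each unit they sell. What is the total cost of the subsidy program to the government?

Government cost = 10374

Pre-subsidy: 694 - 2P = -151.5 + 7.5P gives P* = 89, x* = 516.
With the subsidy, sellers receive Ps = Pb + 19 for each unit, where Pb is the price buyers pay.
Supply in terms of Pb becomes xs = -151.5 + 7.5(Pb + 19) = -9 + 7.5Pb. Setting this equal to demand: 694 - 2Pb = -9 + 7.5Pb, so Pb = 74.
Sellers receive Ps = 74 + 19 = 93; x' = 694 − 2·74 = 546.
Government outlay = subsidy × quantity = 19 × 546 = 10374.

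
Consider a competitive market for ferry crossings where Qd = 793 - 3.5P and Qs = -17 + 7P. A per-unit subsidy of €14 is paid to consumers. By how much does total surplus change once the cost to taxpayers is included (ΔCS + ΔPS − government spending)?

Pre-subsidy: 793 - 3.5P = -17 + 7P gives P* = 540/7, Q* = 523.
With the rebate, buyers effectively pay Pb = Ps − 14, where Ps is the price sellers receive.
Demand in terms of Ps becomes Qd = 793 − 3.5(Ps − 14) = 842 - 3.5Ps. Setting this equal to supply: 842 - 3.5Ps = -17 + 7Ps, so Ps = 1718/21.
Buyers pay Pb = 1718/21 − 14 = 1424/21; Q' = -17 + 7·(1718/21) = 1667/3.
ΔCS = ½(523 + 1667/3)(540/7 − 1424/21) = 45304/9; ΔPS = ½(523 + 1667/3)(1718/21 − 540/7) = 22652/9.
Government spending = 14 × 1667/3 = 23338/3.
Net change = 45304/9 + 22652/9 − 23338/3 = -686/3. The loss equals the DWL triangle ½·14·98/3.

Net change in total surplus = -686/3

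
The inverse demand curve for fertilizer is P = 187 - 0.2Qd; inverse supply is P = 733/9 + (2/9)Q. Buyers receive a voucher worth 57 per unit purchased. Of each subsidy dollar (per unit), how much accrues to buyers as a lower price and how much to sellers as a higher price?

Pre-subsidy: 187 - 0.2Q = 733/9 + (2/9)Q gives Q* = 250 and P* = 137.
With the rebate, buyers effectively pay Pb = Ps − 57, where Ps is the price sellers receive.
On the curves, Pb = 187 - 0.2Q and Ps = 733/9 + (2/9)Q; the wedge Ps − Pb = 57 gives 733/9 + (2/9)Q − (187 - 0.2Q) = 57, so Q' = 385.
Then Pb = 187 − 0.2·385 = 110 and Ps = 733/9 + (2/9)·385 = 167.
Buyers' price falls by P* − Pb = 137 − 110 = 27; sellers' price rises by Ps − P* = 167 − 137 = 30.

Buyers gain 27 per unit; sellers gain 30 per unit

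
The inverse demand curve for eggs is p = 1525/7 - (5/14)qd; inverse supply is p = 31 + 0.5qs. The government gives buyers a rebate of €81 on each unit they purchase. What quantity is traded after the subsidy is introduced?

Pre-subsidy: 1525/7 - (5/14)q = 31 + 0.5q gives q* = 218 and p* = 140.
With the rebate, buyers effectively pay pb = ps − 81, where ps is the price sellers receive.
On the curves, pb = 1525/7 - (5/14)q and ps = 31 + 0.5q; the wedge ps − pb = 81 gives 31 + 0.5q − (1525/7 - (5/14)q) = 81, so q' = 312.5.
Then pb = 1525/7 − (5/14)·312.5 = 106.25 and ps = 31 + 0.5·312.5 = 187.25.

q' = 312.5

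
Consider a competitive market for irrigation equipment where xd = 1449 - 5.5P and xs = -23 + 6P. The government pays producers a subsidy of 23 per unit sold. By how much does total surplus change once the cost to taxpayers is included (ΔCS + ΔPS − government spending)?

Net change in total surplus = -759

Pre-subsidy: 1449 - 5.5P = -23 + 6P gives P* = 128, x* = 745.
With the subsidy, sellers receive Ps = Pb + 23 for each unit, where Pb is the price buyers pay.
Supply in terms of Pb becomes xs = -23 + 6(Pb + 23) = 115 + 6Pb. Setting this equal to demand: 1449 - 5.5Pb = 115 + 6Pb, so Pb = 116.
Sellers receive Ps = 116 + 23 = 139; x' = 1449 − 5.5·116 = 811.
ΔCS = ½(745 + 811)(128 − 116) = 9336; ΔPS = ½(745 + 811)(139 − 128) = 8558.
Government spending = 23 × 811 = 18653.
Net change = 9336 + 8558 − 18653 = -759. The loss equals the DWL triangle ½·23·66.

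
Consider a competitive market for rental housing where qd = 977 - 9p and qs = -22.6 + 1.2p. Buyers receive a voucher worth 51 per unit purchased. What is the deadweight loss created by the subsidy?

Deadweight loss = 1377

Pre-subsidy: 977 - 9p = -22.6 + 1.2p gives p* = 98, q* = 95.
With the rebate, buyers effectively pay pb = ps − 51, where ps is the price sellers receive.
Demand in terms of ps becomes qd = 977 − 9(ps − 51) = 1436 - 9ps. Setting this equal to supply: 1436 - 9ps = -22.6 + 1.2ps, so ps = 143.
Buyers pay pb = 143 − 51 = 92; q' = -22.6 + 1.2·143 = 149.
The subsidy expands output by 149 − 95 = 54 past the efficient level; on those units the gap between marginal cost and willingness to pay runs from 0 up to 51.
DWL = ½ × 51 × 54 = 1377.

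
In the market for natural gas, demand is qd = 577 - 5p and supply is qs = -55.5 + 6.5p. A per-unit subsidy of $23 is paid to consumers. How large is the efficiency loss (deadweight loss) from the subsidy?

Pre-subsidy: 577 - 5p = -55.5 + 6.5p gives p* = 55, q* = 302.
With the rebate, buyers effectively pay pb = ps − 23, where ps is the price sellers receive.
Demand in terms of ps becomes qd = 577 − 5(ps − 23) = 692 - 5ps. Setting this equal to supply: 692 - 5ps = -55.5 + 6.5ps, so ps = 65.
Buyers pay pb = 65 − 23 = 42; q' = -55.5 + 6.5·65 = 367.
The subsidy expands output by 367 − 302 = 65 past the efficient level; on those units the gap between marginal cost and willingness to pay runs from 0 up to 23.
DWL = ½ × 23 × 65 = 747.5.

Deadweight loss = $747.5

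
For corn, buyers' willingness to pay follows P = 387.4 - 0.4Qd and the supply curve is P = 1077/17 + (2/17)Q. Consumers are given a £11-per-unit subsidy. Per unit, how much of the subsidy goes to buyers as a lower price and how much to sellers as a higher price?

Pre-subsidy: 387.4 - 0.4Q = 1077/17 + (2/17)Q gives Q* = 626 and P* = 137.
With the rebate, buyers effectively pay Pb = Ps − 11, where Ps is the price sellers receive.
On the curves, Pb = 387.4 - 0.4Q and Ps = 1077/17 + (2/17)Q; the wedge Ps − Pb = 11 gives 1077/17 + (2/17)Q − (387.4 - 0.4Q) = 11, so Q' = 647.25.
Then Pb = 387.4 − 0.4·647.25 = 128.5 and Ps = 1077/17 + (2/17)·647.25 = 139.5.
Buyers' price falls by P* − Pb = 137 − 128.5 = 8.5; sellers' price rises by Ps − P* = 139.5 − 137 = 2.5.

Buyers gain £8.5 per unit; sellers gain £2.5 per unit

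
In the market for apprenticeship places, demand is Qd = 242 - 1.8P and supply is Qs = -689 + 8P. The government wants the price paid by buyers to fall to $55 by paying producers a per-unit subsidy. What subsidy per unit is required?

At a buyer price of 55, quantity demanded is 242 − 1.8·55 = 143.
Sellers supply 143 only when they receive Ps with -689 + 8·Ps = 143, i.e. Ps = 104.
s = Ps − Pb = 104 − 55 = 49.

Required subsidy s = $49 per unit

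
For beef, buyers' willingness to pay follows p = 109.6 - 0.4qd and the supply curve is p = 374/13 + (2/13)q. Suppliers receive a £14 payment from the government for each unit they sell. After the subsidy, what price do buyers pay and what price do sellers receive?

Pre-subsidy: 109.6 - 0.4q = 374/13 + (2/13)q gives q* = 2627/18 and p* = 461/9.
With the subsidy, sellers receive ps = pb + 14 for each unit, where pb is the price buyers pay.
On the curves, pb = 109.6 - 0.4q and ps = 374/13 + (2/13)q; the wedge ps − pb = 14 gives 374/13 + (2/13)q − (109.6 - 0.4q) = 14, so q' = 1541/9.
Then pb = 109.6 − 0.4·(1541/9) = 370/9 and ps = 374/13 + (2/13)·(1541/9) = 496/9.

Buyers pay 370/9; sellers receive 496/9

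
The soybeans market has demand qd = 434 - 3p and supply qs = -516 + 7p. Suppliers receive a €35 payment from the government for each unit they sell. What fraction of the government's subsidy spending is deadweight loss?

DWL / government spending = 147/890

Pre-subsidy: 434 - 3p = -516 + 7p gives p* = 95, q* = 149.
With the subsidy, sellers receive ps = pb + 35 for each unit, where pb is the price buyers pay.
Supply in terms of pb becomes qs = -516 + 7(pb + 35) = -271 + 7pb. Setting this equal to demand: 434 - 3pb = -271 + 7pb, so pb = 70.5.
Sellers receive ps = 70.5 + 35 = 105.5; q' = 434 − 3·70.5 = 222.5.
ΔCS = ½(149 + 222.5)(95 − 70.5) = 4550.875; ΔPS = ½(149 + 222.5)(105.5 − 95) = 1950.375.
Government spending = 35 × 222.5 = 7787.5.
DWL = ½ × 35 × (222.5 − 149) = 1286.25; fraction = 1286.25 / 7787.5 = 147/890.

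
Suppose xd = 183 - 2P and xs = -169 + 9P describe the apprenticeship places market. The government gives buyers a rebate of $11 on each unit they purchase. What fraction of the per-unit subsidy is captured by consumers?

Pre-subsidy: 183 - 2P = -169 + 9P gives P* = 32, x* = 119.
With the rebate, buyers effectively pay Pb = Ps − 11, where Ps is the price sellers receive.
Demand in terms of Ps becomes xd = 183 − 2(Ps − 11) = 205 - 2Ps. Setting this equal to supply: 205 - 2Ps = -169 + 9Ps, so Ps = 34.
Buyers pay Pb = 34 − 11 = 23; x' = -169 + 9·34 = 137.
Buyers' price falls by P* − Pb = 32 − 23 = 9; sellers' price rises by Ps − P* = 34 − 32 = 2.
So consumers capture 9/11 = 9/11 of each unit of subsidy.

Consumer share = 9/11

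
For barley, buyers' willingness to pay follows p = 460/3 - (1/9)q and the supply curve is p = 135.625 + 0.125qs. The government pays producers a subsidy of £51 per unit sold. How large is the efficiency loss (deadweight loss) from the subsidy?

Pre-subsidy: 460/3 - (1/9)q = 135.625 + 0.125q gives q* = 75 and p* = 145.
With the subsidy, sellers receive ps = pb + 51 for each unit, where pb is the price buyers pay.
On the curves, pb = 460/3 - (1/9)q and ps = 135.625 + 0.125q; the wedge ps − pb = 51 gives 135.625 + 0.125q − (460/3 - (1/9)q) = 51, so q' = 291.
Then pb = 460/3 − (1/9)·291 = 121 and ps = 135.625 + 0.125·291 = 172.
The subsidy expands output by 291 − 75 = 216 past the efficient level; on those units the gap between marginal cost and willingness to pay runs from 0 up to 51.
DWL = ½ × 51 × 216 = 5508.

Deadweight loss = £5508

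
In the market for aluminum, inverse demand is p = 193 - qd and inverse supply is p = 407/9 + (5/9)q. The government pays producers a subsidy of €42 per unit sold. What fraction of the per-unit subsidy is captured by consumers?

Consumer share = 9/14

Pre-subsidy: 193 - q = 407/9 + (5/9)q gives q* = 95 and p* = 98.
With the subsidy, sellers receive ps = pb + 42 for each unit, where pb is the price buyers pay.
On the curves, pb = 193 - q and ps = 407/9 + (5/9)q; the wedge ps − pb = 42 gives 407/9 + (5/9)q − (193 - q) = 42, so q' = 122.
Then pb = 193 − 1·122 = 71 and ps = 407/9 + (5/9)·122 = 113.
Buyers' price falls by p* − pb = 98 − 71 = 27; sellers' price rises by ps − p* = 113 − 98 = 15.
So consumers capture 27/42 = 9/14 of each unit of subsidy.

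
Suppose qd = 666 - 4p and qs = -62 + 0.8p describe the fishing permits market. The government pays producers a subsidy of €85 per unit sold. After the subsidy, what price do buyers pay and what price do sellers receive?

Pre-subsidy: 666 - 4p = -62 + 0.8p gives p* = 455/3, q* = 178/3.
With the subsidy, sellers receive ps = pb + 85 for each unit, where pb is the price buyers pay.
Supply in terms of pb becomes qs = -62 + 0.8(pb + 85) = 6 + 0.8pb. Setting this equal to demand: 666 - 4pb = 6 + 0.8pb, so pb = 137.5.
Sellers receive ps = 137.5 + 85 = 222.5; q' = 666 − 4·137.5 = 116.

Buyers pay €137.5; sellers receive €222.5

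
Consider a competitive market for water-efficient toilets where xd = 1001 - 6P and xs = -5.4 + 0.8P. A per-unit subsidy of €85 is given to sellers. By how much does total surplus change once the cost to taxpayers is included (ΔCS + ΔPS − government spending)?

Net change in total surplus = -€2550

Pre-subsidy: 1001 - 6P = -5.4 + 0.8P gives P* = 148, x* = 113.
With the subsidy, sellers receive Ps = Pb + 85 for each unit, where Pb is the price buyers pay.
Supply in terms of Pb becomes xs = -5.4 + 0.8(Pb + 85) = 62.6 + 0.8Pb. Setting this equal to demand: 1001 - 6Pb = 62.6 + 0.8Pb, so Pb = 138.
Sellers receive Ps = 138 + 85 = 223; x' = 1001 − 6·138 = 173.
ΔCS = ½(113 + 173)(148 − 138) = 1430; ΔPS = ½(113 + 173)(223 − 148) = 10725.
Government spending = 85 × 173 = 14705.
Net change = 1430 + 10725 − 14705 = -2550. The loss equals the DWL triangle ½·85·60.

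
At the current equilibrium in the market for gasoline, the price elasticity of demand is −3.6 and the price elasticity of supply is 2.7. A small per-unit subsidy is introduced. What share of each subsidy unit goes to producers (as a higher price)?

Producer share = 4/7

For a small subsidy around the equilibrium, the benefit split depends on the relative slopes, which at a point are proportional to the elasticities.
Buyer share = εs/(εs + |εd|) = 2.7/(2.7 + 3.6) = 3/7; seller share = |εd|/(εs + |εd|) = 4/7.
So producers capture 4/7 of the subsidy.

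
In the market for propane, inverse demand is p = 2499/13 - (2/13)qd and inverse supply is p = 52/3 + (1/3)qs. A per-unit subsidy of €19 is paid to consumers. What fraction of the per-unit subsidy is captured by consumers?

Pre-subsidy: 2499/13 - (2/13)q = 52/3 + (1/3)q gives q* = 359 and p* = 137.
With the rebate, buyers effectively pay pb = ps − 19, where ps is the price sellers receive.
On the curves, pb = 2499/13 - (2/13)q and ps = 52/3 + (1/3)q; the wedge ps − pb = 19 gives 52/3 + (1/3)q − (2499/13 - (2/13)q) = 19, so q' = 398.
Then pb = 2499/13 − (2/13)·398 = 131 and ps = 52/3 + (1/3)·398 = 150.
Buyers' price falls by p* − pb = 137 − 131 = 6; sellers' price rises by ps − p* = 150 − 137 = 13.
So consumers capture 6/19 = 6/19 of each unit of subsidy.

Consumer share = 6/19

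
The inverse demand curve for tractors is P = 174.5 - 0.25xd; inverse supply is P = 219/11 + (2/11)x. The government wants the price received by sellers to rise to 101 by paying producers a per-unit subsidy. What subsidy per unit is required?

At a seller price of 101, quantity supplied is -109.5 + 5.5·101 = 446.
Buyers absorb 446 only when they pay Pb = 174.5 − 0.25·446 = 63.
s = Ps − Pb = 101 − 63 = 38.

Required subsidy s = 38 per unit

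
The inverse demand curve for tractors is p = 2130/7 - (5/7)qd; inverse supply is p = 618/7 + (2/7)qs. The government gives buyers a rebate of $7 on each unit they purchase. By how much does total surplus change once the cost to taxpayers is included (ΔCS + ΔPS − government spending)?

Pre-subsidy: 2130/7 - (5/7)q = 618/7 + (2/7)q gives q* = 216 and p* = 150.
With the rebate, buyers effectively pay pb = ps − 7, where ps is the price sellers receive.
On the curves, pb = 2130/7 - (5/7)q and ps = 618/7 + (2/7)q; the wedge ps − pb = 7 gives 618/7 + (2/7)q − (2130/7 - (5/7)q) = 7, so q' = 223.
Then pb = 2130/7 − (5/7)·223 = 145 and ps = 618/7 + (2/7)·223 = 152.
ΔCS = ½(216 + 223)(150 − 145) = 1097.5; ΔPS = ½(216 + 223)(152 − 150) = 439.
Government spending = 7 × 223 = 1561.
Net change = 1097.5 + 439 − 1561 = -24.5. The loss equals the DWL triangle ½·7·7.

Net change in total surplus = -$24.5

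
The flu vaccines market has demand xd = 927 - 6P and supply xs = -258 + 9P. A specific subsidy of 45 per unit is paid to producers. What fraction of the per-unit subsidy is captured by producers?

Pre-subsidy: 927 - 6P = -258 + 9P gives P* = 79, x* = 453.
With the subsidy, sellers receive Ps = Pb + 45 for each unit, where Pb is the price buyers pay.
Supply in terms of Pb becomes xs = -258 + 9(Pb + 45) = 147 + 9Pb. Setting this equal to demand: 927 - 6Pb = 147 + 9Pb, so Pb = 52.
Sellers receive Ps = 52 + 45 = 97; x' = 927 − 6·52 = 615.
Buyers' price falls by P* − Pb = 79 − 52 = 27; sellers' price rises by Ps − P* = 97 − 79 = 18.
So producers capture 18/45 = 0.4 of each unit of subsidy.

Producer share = 0.4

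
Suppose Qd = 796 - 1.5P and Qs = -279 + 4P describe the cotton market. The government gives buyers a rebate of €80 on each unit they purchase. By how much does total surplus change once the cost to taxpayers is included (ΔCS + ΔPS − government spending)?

Net change in total surplus = -38400/11

Pre-subsidy: 796 - 1.5P = -279 + 4P gives P* = 2150/11, Q* = 5531/11.
With the rebate, buyers effectively pay Pb = Ps − 80, where Ps is the price sellers receive.
Demand in terms of Ps becomes Qd = 796 − 1.5(Ps − 80) = 916 - 1.5Ps. Setting this equal to supply: 916 - 1.5Ps = -279 + 4Ps, so Ps = 2390/11.
Buyers pay Pb = 2390/11 − 80 = 1510/11; Q' = -279 + 4·(2390/11) = 6491/11.
ΔCS = ½(5531/11 + 6491/11)(2150/11 − 1510/11) = 3847040/121; ΔPS = ½(5531/11 + 6491/11)(2390/11 − 2150/11) = 1442640/121.
Government spending = 80 × 6491/11 = 519280/11.
Net change = 3847040/121 + 1442640/121 − 519280/11 = -38400/11. The loss equals the DWL triangle ½·80·960/11.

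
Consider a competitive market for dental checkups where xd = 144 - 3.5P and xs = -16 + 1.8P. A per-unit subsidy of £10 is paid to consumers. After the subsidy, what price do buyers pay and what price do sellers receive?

Pre-subsidy: 144 - 3.5P = -16 + 1.8P gives P* = 1600/53, x* = 2032/53.
With the rebate, buyers effectively pay Pb = Ps − 10, where Ps is the price sellers receive.
Demand in terms of Ps becomes xd = 144 − 3.5(Ps − 10) = 179 - 3.5Ps. Setting this equal to supply: 179 - 3.5Ps = -16 + 1.8Ps, so Ps = 1950/53.
Buyers pay Pb = 1950/53 − 10 = 1420/53; x' = -16 + 1.8·(1950/53) = 2662/53.

Buyers pay 1420/53; sellers receive 1950/53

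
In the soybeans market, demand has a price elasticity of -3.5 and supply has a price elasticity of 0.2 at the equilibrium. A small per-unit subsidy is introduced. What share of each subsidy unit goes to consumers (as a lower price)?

For a small subsidy around the equilibrium, the benefit split depends on the relative slopes, which at a point are proportional to the elasticities.
Buyer share = εs/(εs + |εd|) = 0.2/(0.2 + 3.5) = 2/37; seller share = |εd|/(εs + |εd|) = 35/37.

Consumer share = 2/37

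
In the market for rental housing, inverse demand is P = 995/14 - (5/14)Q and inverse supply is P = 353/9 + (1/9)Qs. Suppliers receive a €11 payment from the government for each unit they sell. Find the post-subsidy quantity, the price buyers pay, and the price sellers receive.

Q' = 5399/59; buyers pay 2265/59; sellers receive 2914/59

Pre-subsidy: 995/14 - (5/14)Q = 353/9 + (1/9)Q gives Q* = 4013/59 and P* = 2760/59.
With the subsidy, sellers receive Ps = Pb + 11 for each unit, where Pb is the price buyers pay.
On the curves, Pb = 995/14 - (5/14)Q and Ps = 353/9 + (1/9)Q; the wedge Ps − Pb = 11 gives 353/9 + (1/9)Q − (995/14 - (5/14)Q) = 11, so Q' = 5399/59.
Then Pb = 995/14 − (5/14)·(5399/59) = 2265/59 and Ps = 353/9 + (1/9)·(5399/59) = 2914/59.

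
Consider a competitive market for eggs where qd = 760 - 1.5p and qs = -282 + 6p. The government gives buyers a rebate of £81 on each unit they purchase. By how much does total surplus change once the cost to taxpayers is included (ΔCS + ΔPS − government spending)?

Pre-subsidy: 760 - 1.5p = -282 + 6p gives p* = 2084/15, q* = 551.6.
With the rebate, buyers effectively pay pb = ps − 81, where ps is the price sellers receive.
Demand in terms of ps becomes qd = 760 − 1.5(ps − 81) = 881.5 - 1.5ps. Setting this equal to supply: 881.5 - 1.5ps = -282 + 6ps, so ps = 2327/15.
Buyers pay pb = 2327/15 − 81 = 1112/15; q' = -282 + 6·(2327/15) = 648.8.
ΔCS = ½(551.6 + 648.8)(2084/15 − 1112/15) = 38892.96; ΔPS = ½(551.6 + 648.8)(2327/15 − 2084/15) = 9723.24.
Government spending = 81 × 648.8 = 52552.8.
Net change = 38892.96 + 9723.24 − 52552.8 = -3936.6. The loss equals the DWL triangle ½·81·97.2.

Net change in total surplus = -£3936.6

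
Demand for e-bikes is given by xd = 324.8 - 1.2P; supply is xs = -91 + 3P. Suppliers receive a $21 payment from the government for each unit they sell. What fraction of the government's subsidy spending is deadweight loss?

DWL / government spending = 9/224

Pre-subsidy: 324.8 - 1.2P = -91 + 3P gives P* = 99, x* = 206.
With the subsidy, sellers receive Ps = Pb + 21 for each unit, where Pb is the price buyers pay.
Supply in terms of Pb becomes xs = -91 + 3(Pb + 21) = -28 + 3Pb. Setting this equal to demand: 324.8 - 1.2Pb = -28 + 3Pb, so Pb = 84.
Sellers receive Ps = 84 + 21 = 105; x' = 324.8 − 1.2·84 = 224.
ΔCS = ½(206 + 224)(99 − 84) = 3225; ΔPS = ½(206 + 224)(105 − 99) = 1290.
Government spending = 21 × 224 = 4704.
DWL = ½ × 21 × (224 − 206) = 189; fraction = 189 / 4704 = 9/224.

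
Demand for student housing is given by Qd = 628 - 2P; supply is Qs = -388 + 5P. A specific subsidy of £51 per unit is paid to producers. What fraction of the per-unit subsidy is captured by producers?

Producer share = 2/7

Pre-subsidy: 628 - 2P = -388 + 5P gives P* = 1016/7, Q* = 2364/7.
With the subsidy, sellers receive Ps = Pb + 51 for each unit, where Pb is the price buyers pay.
Supply in terms of Pb becomes Qs = -388 + 5(Pb + 51) = -133 + 5Pb. Setting this equal to demand: 628 - 2Pb = -133 + 5Pb, so Pb = 761/7.
Sellers receive Ps = 761/7 + 51 = 1118/7; Q' = 628 − 2·(761/7) = 2874/7.
Buyers' price falls by P* − Pb = 1016/7 − 761/7 = 255/7; sellers' price rises by Ps − P* = 1118/7 − 1016/7 = 102/7.
So producers capture (102/7)/51 = 2/7 of each unit of subsidy.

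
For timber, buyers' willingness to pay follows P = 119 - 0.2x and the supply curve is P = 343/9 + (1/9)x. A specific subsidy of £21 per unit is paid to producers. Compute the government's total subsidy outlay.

Pre-subsidy: 119 - 0.2x = 343/9 + (1/9)x gives x* = 260 and P* = 67.
With the subsidy, sellers receive Ps = Pb + 21 for each unit, where Pb is the price buyers pay.
On the curves, Pb = 119 - 0.2x and Ps = 343/9 + (1/9)x; the wedge Ps − Pb = 21 gives 343/9 + (1/9)x − (119 - 0.2x) = 21, so x' = 327.5.
Then Pb = 119 − 0.2·327.5 = 53.5 and Ps = 343/9 + (1/9)·327.5 = 74.5.
Government outlay = subsidy × quantity = 21 × 327.5 = 6877.5.

Government cost = £6877.5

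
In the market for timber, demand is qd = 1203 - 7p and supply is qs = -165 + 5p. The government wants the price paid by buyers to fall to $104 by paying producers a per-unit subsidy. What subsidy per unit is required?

At a buyer price of 104, quantity demanded is 1203 − 7·104 = 475.
Sellers supply 475 only when they receive ps with -165 + 5·ps = 475, i.e. ps = 128.
s = ps − pb = 128 − 104 = 24.

Required subsidy s = $24 per unit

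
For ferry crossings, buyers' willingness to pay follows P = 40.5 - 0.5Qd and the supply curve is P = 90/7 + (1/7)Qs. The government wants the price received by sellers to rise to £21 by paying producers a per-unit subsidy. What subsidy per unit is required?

Required subsidy s = £9 per unit

At a seller price of 21, quantity supplied is -90 + 7·21 = 57.
Buyers absorb 57 only when they pay Pb = 40.5 − 0.5·57 = 12.
s = Ps − Pb = 21 − 12 = 9.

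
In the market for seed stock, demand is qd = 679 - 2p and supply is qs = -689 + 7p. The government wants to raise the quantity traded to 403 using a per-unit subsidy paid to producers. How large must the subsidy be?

At q = 403, invert demand for the buyer price: pb = (679 − 403)/2 = 138; invert supply for the seller price: ps = (403 − (-689))/7 = 156.
The subsidy must fill the gap: s = ps − pb = 156 − 138 = 18.

Required subsidy s = 18 per unit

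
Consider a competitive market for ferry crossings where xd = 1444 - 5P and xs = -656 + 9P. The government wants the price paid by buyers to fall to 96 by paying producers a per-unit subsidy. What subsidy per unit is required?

Required subsidy s = 84 per unit

At a buyer price of 96, quantity demanded is 1444 − 5·96 = 964.
Sellers supply 964 only when they receive Ps with -656 + 9·Ps = 964, i.e. Ps = 180.
s = Ps − Pb = 180 − 96 = 84.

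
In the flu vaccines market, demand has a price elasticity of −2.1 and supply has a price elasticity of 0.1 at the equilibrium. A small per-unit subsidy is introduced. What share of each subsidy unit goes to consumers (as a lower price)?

For a small subsidy around the equilibrium, the benefit split depends on the relative slopes, which at a point are proportional to the elasticities.
Buyer share = εs/(εs + |εd|) = 0.1/(0.1 + 2.1) = 1/22; seller share = |εd|/(εs + |εd|) = 21/22.

Consumer share = 1/22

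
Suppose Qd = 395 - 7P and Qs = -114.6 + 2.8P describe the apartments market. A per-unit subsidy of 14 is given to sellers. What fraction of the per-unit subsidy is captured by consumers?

Consumer share = 2/7

Pre-subsidy: 395 - 7P = -114.6 + 2.8P gives P* = 52, Q* = 31.
With the subsidy, sellers receive Ps = Pb + 14 for each unit, where Pb is the price buyers pay.
Supply in terms of Pb becomes Qs = -114.6 + 2.8(Pb + 14) = -75.4 + 2.8Pb. Setting this equal to demand: 395 - 7Pb = -75.4 + 2.8Pb, so Pb = 48.
Sellers receive Ps = 48 + 14 = 62; Q' = 395 − 7·48 = 59.
Buyers' price falls by P* − Pb = 52 − 48 = 4; sellers' price rises by Ps − P* = 62 − 52 = 10.
So consumers capture 4/14 = 2/7 of each unit of subsidy.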